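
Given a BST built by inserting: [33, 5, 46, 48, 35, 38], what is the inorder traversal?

Tree insertion order: [33, 5, 46, 48, 35, 38]
Tree (level-order array): [33, 5, 46, None, None, 35, 48, None, 38]
Inorder traversal: [5, 33, 35, 38, 46, 48]


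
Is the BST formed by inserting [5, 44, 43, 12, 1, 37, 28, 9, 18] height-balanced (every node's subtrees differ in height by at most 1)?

Tree (level-order array): [5, 1, 44, None, None, 43, None, 12, None, 9, 37, None, None, 28, None, 18]
Definition: a tree is height-balanced if, at every node, |h(left) - h(right)| <= 1 (empty subtree has height -1).
Bottom-up per-node check:
  node 1: h_left=-1, h_right=-1, diff=0 [OK], height=0
  node 9: h_left=-1, h_right=-1, diff=0 [OK], height=0
  node 18: h_left=-1, h_right=-1, diff=0 [OK], height=0
  node 28: h_left=0, h_right=-1, diff=1 [OK], height=1
  node 37: h_left=1, h_right=-1, diff=2 [FAIL (|1--1|=2 > 1)], height=2
  node 12: h_left=0, h_right=2, diff=2 [FAIL (|0-2|=2 > 1)], height=3
  node 43: h_left=3, h_right=-1, diff=4 [FAIL (|3--1|=4 > 1)], height=4
  node 44: h_left=4, h_right=-1, diff=5 [FAIL (|4--1|=5 > 1)], height=5
  node 5: h_left=0, h_right=5, diff=5 [FAIL (|0-5|=5 > 1)], height=6
Node 37 violates the condition: |1 - -1| = 2 > 1.
Result: Not balanced


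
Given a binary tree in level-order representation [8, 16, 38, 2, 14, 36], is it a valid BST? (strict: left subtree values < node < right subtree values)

Level-order array: [8, 16, 38, 2, 14, 36]
Validate using subtree bounds (lo, hi): at each node, require lo < value < hi,
then recurse left with hi=value and right with lo=value.
Preorder trace (stopping at first violation):
  at node 8 with bounds (-inf, +inf): OK
  at node 16 with bounds (-inf, 8): VIOLATION
Node 16 violates its bound: not (-inf < 16 < 8).
Result: Not a valid BST


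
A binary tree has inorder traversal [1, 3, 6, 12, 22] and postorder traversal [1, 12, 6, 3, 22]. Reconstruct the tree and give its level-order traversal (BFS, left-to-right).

Inorder:   [1, 3, 6, 12, 22]
Postorder: [1, 12, 6, 3, 22]
Algorithm: postorder visits root last, so walk postorder right-to-left;
each value is the root of the current inorder slice — split it at that
value, recurse on the right subtree first, then the left.
Recursive splits:
  root=22; inorder splits into left=[1, 3, 6, 12], right=[]
  root=3; inorder splits into left=[1], right=[6, 12]
  root=6; inorder splits into left=[], right=[12]
  root=12; inorder splits into left=[], right=[]
  root=1; inorder splits into left=[], right=[]
Reconstructed level-order: [22, 3, 1, 6, 12]


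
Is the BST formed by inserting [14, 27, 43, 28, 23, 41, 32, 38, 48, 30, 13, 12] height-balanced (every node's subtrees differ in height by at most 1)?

Tree (level-order array): [14, 13, 27, 12, None, 23, 43, None, None, None, None, 28, 48, None, 41, None, None, 32, None, 30, 38]
Definition: a tree is height-balanced if, at every node, |h(left) - h(right)| <= 1 (empty subtree has height -1).
Bottom-up per-node check:
  node 12: h_left=-1, h_right=-1, diff=0 [OK], height=0
  node 13: h_left=0, h_right=-1, diff=1 [OK], height=1
  node 23: h_left=-1, h_right=-1, diff=0 [OK], height=0
  node 30: h_left=-1, h_right=-1, diff=0 [OK], height=0
  node 38: h_left=-1, h_right=-1, diff=0 [OK], height=0
  node 32: h_left=0, h_right=0, diff=0 [OK], height=1
  node 41: h_left=1, h_right=-1, diff=2 [FAIL (|1--1|=2 > 1)], height=2
  node 28: h_left=-1, h_right=2, diff=3 [FAIL (|-1-2|=3 > 1)], height=3
  node 48: h_left=-1, h_right=-1, diff=0 [OK], height=0
  node 43: h_left=3, h_right=0, diff=3 [FAIL (|3-0|=3 > 1)], height=4
  node 27: h_left=0, h_right=4, diff=4 [FAIL (|0-4|=4 > 1)], height=5
  node 14: h_left=1, h_right=5, diff=4 [FAIL (|1-5|=4 > 1)], height=6
Node 41 violates the condition: |1 - -1| = 2 > 1.
Result: Not balanced


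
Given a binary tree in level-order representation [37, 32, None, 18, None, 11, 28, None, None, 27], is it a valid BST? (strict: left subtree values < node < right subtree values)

Level-order array: [37, 32, None, 18, None, 11, 28, None, None, 27]
Validate using subtree bounds (lo, hi): at each node, require lo < value < hi,
then recurse left with hi=value and right with lo=value.
Preorder trace (stopping at first violation):
  at node 37 with bounds (-inf, +inf): OK
  at node 32 with bounds (-inf, 37): OK
  at node 18 with bounds (-inf, 32): OK
  at node 11 with bounds (-inf, 18): OK
  at node 28 with bounds (18, 32): OK
  at node 27 with bounds (18, 28): OK
No violation found at any node.
Result: Valid BST


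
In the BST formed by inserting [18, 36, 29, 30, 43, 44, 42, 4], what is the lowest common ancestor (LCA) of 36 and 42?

Tree insertion order: [18, 36, 29, 30, 43, 44, 42, 4]
Tree (level-order array): [18, 4, 36, None, None, 29, 43, None, 30, 42, 44]
In a BST, the LCA of p=36, q=42 is the first node v on the
root-to-leaf path with p <= v <= q (go left if both < v, right if both > v).
Walk from root:
  at 18: both 36 and 42 > 18, go right
  at 36: 36 <= 36 <= 42, this is the LCA
LCA = 36


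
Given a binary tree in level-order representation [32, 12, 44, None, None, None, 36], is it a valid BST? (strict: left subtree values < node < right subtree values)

Level-order array: [32, 12, 44, None, None, None, 36]
Validate using subtree bounds (lo, hi): at each node, require lo < value < hi,
then recurse left with hi=value and right with lo=value.
Preorder trace (stopping at first violation):
  at node 32 with bounds (-inf, +inf): OK
  at node 12 with bounds (-inf, 32): OK
  at node 44 with bounds (32, +inf): OK
  at node 36 with bounds (44, +inf): VIOLATION
Node 36 violates its bound: not (44 < 36 < +inf).
Result: Not a valid BST


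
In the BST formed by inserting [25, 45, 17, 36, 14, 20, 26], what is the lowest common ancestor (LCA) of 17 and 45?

Tree insertion order: [25, 45, 17, 36, 14, 20, 26]
Tree (level-order array): [25, 17, 45, 14, 20, 36, None, None, None, None, None, 26]
In a BST, the LCA of p=17, q=45 is the first node v on the
root-to-leaf path with p <= v <= q (go left if both < v, right if both > v).
Walk from root:
  at 25: 17 <= 25 <= 45, this is the LCA
LCA = 25


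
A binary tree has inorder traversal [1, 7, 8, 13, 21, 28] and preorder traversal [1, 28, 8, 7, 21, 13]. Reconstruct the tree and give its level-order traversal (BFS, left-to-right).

Inorder:  [1, 7, 8, 13, 21, 28]
Preorder: [1, 28, 8, 7, 21, 13]
Algorithm: preorder visits root first, so consume preorder in order;
for each root, split the current inorder slice at that value into
left-subtree inorder and right-subtree inorder, then recurse.
Recursive splits:
  root=1; inorder splits into left=[], right=[7, 8, 13, 21, 28]
  root=28; inorder splits into left=[7, 8, 13, 21], right=[]
  root=8; inorder splits into left=[7], right=[13, 21]
  root=7; inorder splits into left=[], right=[]
  root=21; inorder splits into left=[13], right=[]
  root=13; inorder splits into left=[], right=[]
Reconstructed level-order: [1, 28, 8, 7, 21, 13]


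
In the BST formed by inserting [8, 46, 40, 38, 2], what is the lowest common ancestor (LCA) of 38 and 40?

Tree insertion order: [8, 46, 40, 38, 2]
Tree (level-order array): [8, 2, 46, None, None, 40, None, 38]
In a BST, the LCA of p=38, q=40 is the first node v on the
root-to-leaf path with p <= v <= q (go left if both < v, right if both > v).
Walk from root:
  at 8: both 38 and 40 > 8, go right
  at 46: both 38 and 40 < 46, go left
  at 40: 38 <= 40 <= 40, this is the LCA
LCA = 40


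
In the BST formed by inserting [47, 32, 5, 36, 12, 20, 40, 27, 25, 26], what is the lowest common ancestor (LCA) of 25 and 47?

Tree insertion order: [47, 32, 5, 36, 12, 20, 40, 27, 25, 26]
Tree (level-order array): [47, 32, None, 5, 36, None, 12, None, 40, None, 20, None, None, None, 27, 25, None, None, 26]
In a BST, the LCA of p=25, q=47 is the first node v on the
root-to-leaf path with p <= v <= q (go left if both < v, right if both > v).
Walk from root:
  at 47: 25 <= 47 <= 47, this is the LCA
LCA = 47


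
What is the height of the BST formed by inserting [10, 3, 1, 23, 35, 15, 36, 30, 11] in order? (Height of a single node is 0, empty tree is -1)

Insertion order: [10, 3, 1, 23, 35, 15, 36, 30, 11]
Tree (level-order array): [10, 3, 23, 1, None, 15, 35, None, None, 11, None, 30, 36]
Compute height bottom-up (empty subtree = -1):
  height(1) = 1 + max(-1, -1) = 0
  height(3) = 1 + max(0, -1) = 1
  height(11) = 1 + max(-1, -1) = 0
  height(15) = 1 + max(0, -1) = 1
  height(30) = 1 + max(-1, -1) = 0
  height(36) = 1 + max(-1, -1) = 0
  height(35) = 1 + max(0, 0) = 1
  height(23) = 1 + max(1, 1) = 2
  height(10) = 1 + max(1, 2) = 3
Height = 3


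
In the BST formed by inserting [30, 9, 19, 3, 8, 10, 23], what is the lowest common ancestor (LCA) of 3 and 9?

Tree insertion order: [30, 9, 19, 3, 8, 10, 23]
Tree (level-order array): [30, 9, None, 3, 19, None, 8, 10, 23]
In a BST, the LCA of p=3, q=9 is the first node v on the
root-to-leaf path with p <= v <= q (go left if both < v, right if both > v).
Walk from root:
  at 30: both 3 and 9 < 30, go left
  at 9: 3 <= 9 <= 9, this is the LCA
LCA = 9


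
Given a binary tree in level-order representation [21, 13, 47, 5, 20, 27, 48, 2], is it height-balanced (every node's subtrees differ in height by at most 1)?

Tree (level-order array): [21, 13, 47, 5, 20, 27, 48, 2]
Definition: a tree is height-balanced if, at every node, |h(left) - h(right)| <= 1 (empty subtree has height -1).
Bottom-up per-node check:
  node 2: h_left=-1, h_right=-1, diff=0 [OK], height=0
  node 5: h_left=0, h_right=-1, diff=1 [OK], height=1
  node 20: h_left=-1, h_right=-1, diff=0 [OK], height=0
  node 13: h_left=1, h_right=0, diff=1 [OK], height=2
  node 27: h_left=-1, h_right=-1, diff=0 [OK], height=0
  node 48: h_left=-1, h_right=-1, diff=0 [OK], height=0
  node 47: h_left=0, h_right=0, diff=0 [OK], height=1
  node 21: h_left=2, h_right=1, diff=1 [OK], height=3
All nodes satisfy the balance condition.
Result: Balanced


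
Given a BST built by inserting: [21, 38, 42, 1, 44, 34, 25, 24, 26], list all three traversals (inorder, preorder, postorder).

Tree insertion order: [21, 38, 42, 1, 44, 34, 25, 24, 26]
Tree (level-order array): [21, 1, 38, None, None, 34, 42, 25, None, None, 44, 24, 26]
Inorder (L, root, R): [1, 21, 24, 25, 26, 34, 38, 42, 44]
Preorder (root, L, R): [21, 1, 38, 34, 25, 24, 26, 42, 44]
Postorder (L, R, root): [1, 24, 26, 25, 34, 44, 42, 38, 21]


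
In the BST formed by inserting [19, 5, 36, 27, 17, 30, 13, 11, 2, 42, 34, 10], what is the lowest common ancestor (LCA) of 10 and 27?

Tree insertion order: [19, 5, 36, 27, 17, 30, 13, 11, 2, 42, 34, 10]
Tree (level-order array): [19, 5, 36, 2, 17, 27, 42, None, None, 13, None, None, 30, None, None, 11, None, None, 34, 10]
In a BST, the LCA of p=10, q=27 is the first node v on the
root-to-leaf path with p <= v <= q (go left if both < v, right if both > v).
Walk from root:
  at 19: 10 <= 19 <= 27, this is the LCA
LCA = 19


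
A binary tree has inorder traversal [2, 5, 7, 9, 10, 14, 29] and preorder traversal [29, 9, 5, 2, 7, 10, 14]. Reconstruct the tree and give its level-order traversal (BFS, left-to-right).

Inorder:  [2, 5, 7, 9, 10, 14, 29]
Preorder: [29, 9, 5, 2, 7, 10, 14]
Algorithm: preorder visits root first, so consume preorder in order;
for each root, split the current inorder slice at that value into
left-subtree inorder and right-subtree inorder, then recurse.
Recursive splits:
  root=29; inorder splits into left=[2, 5, 7, 9, 10, 14], right=[]
  root=9; inorder splits into left=[2, 5, 7], right=[10, 14]
  root=5; inorder splits into left=[2], right=[7]
  root=2; inorder splits into left=[], right=[]
  root=7; inorder splits into left=[], right=[]
  root=10; inorder splits into left=[], right=[14]
  root=14; inorder splits into left=[], right=[]
Reconstructed level-order: [29, 9, 5, 10, 2, 7, 14]


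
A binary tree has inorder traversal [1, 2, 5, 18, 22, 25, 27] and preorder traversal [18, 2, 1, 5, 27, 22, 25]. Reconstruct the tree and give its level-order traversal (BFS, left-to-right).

Inorder:  [1, 2, 5, 18, 22, 25, 27]
Preorder: [18, 2, 1, 5, 27, 22, 25]
Algorithm: preorder visits root first, so consume preorder in order;
for each root, split the current inorder slice at that value into
left-subtree inorder and right-subtree inorder, then recurse.
Recursive splits:
  root=18; inorder splits into left=[1, 2, 5], right=[22, 25, 27]
  root=2; inorder splits into left=[1], right=[5]
  root=1; inorder splits into left=[], right=[]
  root=5; inorder splits into left=[], right=[]
  root=27; inorder splits into left=[22, 25], right=[]
  root=22; inorder splits into left=[], right=[25]
  root=25; inorder splits into left=[], right=[]
Reconstructed level-order: [18, 2, 27, 1, 5, 22, 25]


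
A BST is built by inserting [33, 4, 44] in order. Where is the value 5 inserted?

Starting tree (level order): [33, 4, 44]
Insertion path: 33 -> 4
Result: insert 5 as right child of 4
Final tree (level order): [33, 4, 44, None, 5]


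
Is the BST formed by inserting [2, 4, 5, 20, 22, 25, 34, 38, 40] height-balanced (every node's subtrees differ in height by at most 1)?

Tree (level-order array): [2, None, 4, None, 5, None, 20, None, 22, None, 25, None, 34, None, 38, None, 40]
Definition: a tree is height-balanced if, at every node, |h(left) - h(right)| <= 1 (empty subtree has height -1).
Bottom-up per-node check:
  node 40: h_left=-1, h_right=-1, diff=0 [OK], height=0
  node 38: h_left=-1, h_right=0, diff=1 [OK], height=1
  node 34: h_left=-1, h_right=1, diff=2 [FAIL (|-1-1|=2 > 1)], height=2
  node 25: h_left=-1, h_right=2, diff=3 [FAIL (|-1-2|=3 > 1)], height=3
  node 22: h_left=-1, h_right=3, diff=4 [FAIL (|-1-3|=4 > 1)], height=4
  node 20: h_left=-1, h_right=4, diff=5 [FAIL (|-1-4|=5 > 1)], height=5
  node 5: h_left=-1, h_right=5, diff=6 [FAIL (|-1-5|=6 > 1)], height=6
  node 4: h_left=-1, h_right=6, diff=7 [FAIL (|-1-6|=7 > 1)], height=7
  node 2: h_left=-1, h_right=7, diff=8 [FAIL (|-1-7|=8 > 1)], height=8
Node 34 violates the condition: |-1 - 1| = 2 > 1.
Result: Not balanced


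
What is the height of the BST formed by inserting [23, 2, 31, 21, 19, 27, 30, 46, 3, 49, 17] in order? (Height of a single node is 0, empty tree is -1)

Insertion order: [23, 2, 31, 21, 19, 27, 30, 46, 3, 49, 17]
Tree (level-order array): [23, 2, 31, None, 21, 27, 46, 19, None, None, 30, None, 49, 3, None, None, None, None, None, None, 17]
Compute height bottom-up (empty subtree = -1):
  height(17) = 1 + max(-1, -1) = 0
  height(3) = 1 + max(-1, 0) = 1
  height(19) = 1 + max(1, -1) = 2
  height(21) = 1 + max(2, -1) = 3
  height(2) = 1 + max(-1, 3) = 4
  height(30) = 1 + max(-1, -1) = 0
  height(27) = 1 + max(-1, 0) = 1
  height(49) = 1 + max(-1, -1) = 0
  height(46) = 1 + max(-1, 0) = 1
  height(31) = 1 + max(1, 1) = 2
  height(23) = 1 + max(4, 2) = 5
Height = 5


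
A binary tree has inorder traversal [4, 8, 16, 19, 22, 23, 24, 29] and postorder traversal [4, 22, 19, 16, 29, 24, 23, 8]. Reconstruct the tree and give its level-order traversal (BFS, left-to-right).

Inorder:   [4, 8, 16, 19, 22, 23, 24, 29]
Postorder: [4, 22, 19, 16, 29, 24, 23, 8]
Algorithm: postorder visits root last, so walk postorder right-to-left;
each value is the root of the current inorder slice — split it at that
value, recurse on the right subtree first, then the left.
Recursive splits:
  root=8; inorder splits into left=[4], right=[16, 19, 22, 23, 24, 29]
  root=23; inorder splits into left=[16, 19, 22], right=[24, 29]
  root=24; inorder splits into left=[], right=[29]
  root=29; inorder splits into left=[], right=[]
  root=16; inorder splits into left=[], right=[19, 22]
  root=19; inorder splits into left=[], right=[22]
  root=22; inorder splits into left=[], right=[]
  root=4; inorder splits into left=[], right=[]
Reconstructed level-order: [8, 4, 23, 16, 24, 19, 29, 22]


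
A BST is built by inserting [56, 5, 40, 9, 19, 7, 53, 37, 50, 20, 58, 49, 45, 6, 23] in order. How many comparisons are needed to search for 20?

Search path for 20: 56 -> 5 -> 40 -> 9 -> 19 -> 37 -> 20
Found: True
Comparisons: 7


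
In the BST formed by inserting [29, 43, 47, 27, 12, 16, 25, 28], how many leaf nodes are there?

Tree built from: [29, 43, 47, 27, 12, 16, 25, 28]
Tree (level-order array): [29, 27, 43, 12, 28, None, 47, None, 16, None, None, None, None, None, 25]
Rule: A leaf has 0 children.
Per-node child counts:
  node 29: 2 child(ren)
  node 27: 2 child(ren)
  node 12: 1 child(ren)
  node 16: 1 child(ren)
  node 25: 0 child(ren)
  node 28: 0 child(ren)
  node 43: 1 child(ren)
  node 47: 0 child(ren)
Matching nodes: [25, 28, 47]
Count of leaf nodes: 3


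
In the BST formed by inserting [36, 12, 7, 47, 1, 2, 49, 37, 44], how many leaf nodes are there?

Tree built from: [36, 12, 7, 47, 1, 2, 49, 37, 44]
Tree (level-order array): [36, 12, 47, 7, None, 37, 49, 1, None, None, 44, None, None, None, 2]
Rule: A leaf has 0 children.
Per-node child counts:
  node 36: 2 child(ren)
  node 12: 1 child(ren)
  node 7: 1 child(ren)
  node 1: 1 child(ren)
  node 2: 0 child(ren)
  node 47: 2 child(ren)
  node 37: 1 child(ren)
  node 44: 0 child(ren)
  node 49: 0 child(ren)
Matching nodes: [2, 44, 49]
Count of leaf nodes: 3


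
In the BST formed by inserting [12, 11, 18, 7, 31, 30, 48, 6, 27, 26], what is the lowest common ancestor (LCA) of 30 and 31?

Tree insertion order: [12, 11, 18, 7, 31, 30, 48, 6, 27, 26]
Tree (level-order array): [12, 11, 18, 7, None, None, 31, 6, None, 30, 48, None, None, 27, None, None, None, 26]
In a BST, the LCA of p=30, q=31 is the first node v on the
root-to-leaf path with p <= v <= q (go left if both < v, right if both > v).
Walk from root:
  at 12: both 30 and 31 > 12, go right
  at 18: both 30 and 31 > 18, go right
  at 31: 30 <= 31 <= 31, this is the LCA
LCA = 31


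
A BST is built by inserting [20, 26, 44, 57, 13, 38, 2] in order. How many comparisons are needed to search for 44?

Search path for 44: 20 -> 26 -> 44
Found: True
Comparisons: 3


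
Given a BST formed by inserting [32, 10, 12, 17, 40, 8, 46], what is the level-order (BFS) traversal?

Tree insertion order: [32, 10, 12, 17, 40, 8, 46]
Tree (level-order array): [32, 10, 40, 8, 12, None, 46, None, None, None, 17]
BFS from the root, enqueuing left then right child of each popped node:
  queue [32] -> pop 32, enqueue [10, 40], visited so far: [32]
  queue [10, 40] -> pop 10, enqueue [8, 12], visited so far: [32, 10]
  queue [40, 8, 12] -> pop 40, enqueue [46], visited so far: [32, 10, 40]
  queue [8, 12, 46] -> pop 8, enqueue [none], visited so far: [32, 10, 40, 8]
  queue [12, 46] -> pop 12, enqueue [17], visited so far: [32, 10, 40, 8, 12]
  queue [46, 17] -> pop 46, enqueue [none], visited so far: [32, 10, 40, 8, 12, 46]
  queue [17] -> pop 17, enqueue [none], visited so far: [32, 10, 40, 8, 12, 46, 17]
Result: [32, 10, 40, 8, 12, 46, 17]


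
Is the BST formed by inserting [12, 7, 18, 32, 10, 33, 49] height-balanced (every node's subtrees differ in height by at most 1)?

Tree (level-order array): [12, 7, 18, None, 10, None, 32, None, None, None, 33, None, 49]
Definition: a tree is height-balanced if, at every node, |h(left) - h(right)| <= 1 (empty subtree has height -1).
Bottom-up per-node check:
  node 10: h_left=-1, h_right=-1, diff=0 [OK], height=0
  node 7: h_left=-1, h_right=0, diff=1 [OK], height=1
  node 49: h_left=-1, h_right=-1, diff=0 [OK], height=0
  node 33: h_left=-1, h_right=0, diff=1 [OK], height=1
  node 32: h_left=-1, h_right=1, diff=2 [FAIL (|-1-1|=2 > 1)], height=2
  node 18: h_left=-1, h_right=2, diff=3 [FAIL (|-1-2|=3 > 1)], height=3
  node 12: h_left=1, h_right=3, diff=2 [FAIL (|1-3|=2 > 1)], height=4
Node 32 violates the condition: |-1 - 1| = 2 > 1.
Result: Not balanced


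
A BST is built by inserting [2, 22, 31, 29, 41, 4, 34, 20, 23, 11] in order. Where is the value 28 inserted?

Starting tree (level order): [2, None, 22, 4, 31, None, 20, 29, 41, 11, None, 23, None, 34]
Insertion path: 2 -> 22 -> 31 -> 29 -> 23
Result: insert 28 as right child of 23
Final tree (level order): [2, None, 22, 4, 31, None, 20, 29, 41, 11, None, 23, None, 34, None, None, None, None, 28]


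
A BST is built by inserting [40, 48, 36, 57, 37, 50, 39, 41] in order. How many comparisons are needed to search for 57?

Search path for 57: 40 -> 48 -> 57
Found: True
Comparisons: 3


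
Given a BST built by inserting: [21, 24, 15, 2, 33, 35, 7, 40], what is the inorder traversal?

Tree insertion order: [21, 24, 15, 2, 33, 35, 7, 40]
Tree (level-order array): [21, 15, 24, 2, None, None, 33, None, 7, None, 35, None, None, None, 40]
Inorder traversal: [2, 7, 15, 21, 24, 33, 35, 40]


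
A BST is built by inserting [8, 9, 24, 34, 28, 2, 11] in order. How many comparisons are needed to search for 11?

Search path for 11: 8 -> 9 -> 24 -> 11
Found: True
Comparisons: 4


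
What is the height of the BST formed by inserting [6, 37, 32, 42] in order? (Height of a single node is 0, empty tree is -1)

Insertion order: [6, 37, 32, 42]
Tree (level-order array): [6, None, 37, 32, 42]
Compute height bottom-up (empty subtree = -1):
  height(32) = 1 + max(-1, -1) = 0
  height(42) = 1 + max(-1, -1) = 0
  height(37) = 1 + max(0, 0) = 1
  height(6) = 1 + max(-1, 1) = 2
Height = 2


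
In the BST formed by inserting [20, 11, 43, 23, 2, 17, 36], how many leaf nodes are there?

Tree built from: [20, 11, 43, 23, 2, 17, 36]
Tree (level-order array): [20, 11, 43, 2, 17, 23, None, None, None, None, None, None, 36]
Rule: A leaf has 0 children.
Per-node child counts:
  node 20: 2 child(ren)
  node 11: 2 child(ren)
  node 2: 0 child(ren)
  node 17: 0 child(ren)
  node 43: 1 child(ren)
  node 23: 1 child(ren)
  node 36: 0 child(ren)
Matching nodes: [2, 17, 36]
Count of leaf nodes: 3


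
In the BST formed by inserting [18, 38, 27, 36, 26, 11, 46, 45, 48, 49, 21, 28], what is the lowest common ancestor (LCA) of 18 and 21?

Tree insertion order: [18, 38, 27, 36, 26, 11, 46, 45, 48, 49, 21, 28]
Tree (level-order array): [18, 11, 38, None, None, 27, 46, 26, 36, 45, 48, 21, None, 28, None, None, None, None, 49]
In a BST, the LCA of p=18, q=21 is the first node v on the
root-to-leaf path with p <= v <= q (go left if both < v, right if both > v).
Walk from root:
  at 18: 18 <= 18 <= 21, this is the LCA
LCA = 18


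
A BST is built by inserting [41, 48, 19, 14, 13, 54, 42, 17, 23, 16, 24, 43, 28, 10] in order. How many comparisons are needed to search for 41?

Search path for 41: 41
Found: True
Comparisons: 1


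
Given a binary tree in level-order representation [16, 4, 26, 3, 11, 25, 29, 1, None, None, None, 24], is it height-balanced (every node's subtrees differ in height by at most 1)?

Tree (level-order array): [16, 4, 26, 3, 11, 25, 29, 1, None, None, None, 24]
Definition: a tree is height-balanced if, at every node, |h(left) - h(right)| <= 1 (empty subtree has height -1).
Bottom-up per-node check:
  node 1: h_left=-1, h_right=-1, diff=0 [OK], height=0
  node 3: h_left=0, h_right=-1, diff=1 [OK], height=1
  node 11: h_left=-1, h_right=-1, diff=0 [OK], height=0
  node 4: h_left=1, h_right=0, diff=1 [OK], height=2
  node 24: h_left=-1, h_right=-1, diff=0 [OK], height=0
  node 25: h_left=0, h_right=-1, diff=1 [OK], height=1
  node 29: h_left=-1, h_right=-1, diff=0 [OK], height=0
  node 26: h_left=1, h_right=0, diff=1 [OK], height=2
  node 16: h_left=2, h_right=2, diff=0 [OK], height=3
All nodes satisfy the balance condition.
Result: Balanced


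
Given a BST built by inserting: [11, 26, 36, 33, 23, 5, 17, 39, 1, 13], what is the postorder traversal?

Tree insertion order: [11, 26, 36, 33, 23, 5, 17, 39, 1, 13]
Tree (level-order array): [11, 5, 26, 1, None, 23, 36, None, None, 17, None, 33, 39, 13]
Postorder traversal: [1, 5, 13, 17, 23, 33, 39, 36, 26, 11]


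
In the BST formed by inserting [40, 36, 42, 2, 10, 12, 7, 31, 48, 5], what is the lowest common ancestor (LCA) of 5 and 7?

Tree insertion order: [40, 36, 42, 2, 10, 12, 7, 31, 48, 5]
Tree (level-order array): [40, 36, 42, 2, None, None, 48, None, 10, None, None, 7, 12, 5, None, None, 31]
In a BST, the LCA of p=5, q=7 is the first node v on the
root-to-leaf path with p <= v <= q (go left if both < v, right if both > v).
Walk from root:
  at 40: both 5 and 7 < 40, go left
  at 36: both 5 and 7 < 36, go left
  at 2: both 5 and 7 > 2, go right
  at 10: both 5 and 7 < 10, go left
  at 7: 5 <= 7 <= 7, this is the LCA
LCA = 7


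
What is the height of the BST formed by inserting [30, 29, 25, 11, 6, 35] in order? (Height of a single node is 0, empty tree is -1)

Insertion order: [30, 29, 25, 11, 6, 35]
Tree (level-order array): [30, 29, 35, 25, None, None, None, 11, None, 6]
Compute height bottom-up (empty subtree = -1):
  height(6) = 1 + max(-1, -1) = 0
  height(11) = 1 + max(0, -1) = 1
  height(25) = 1 + max(1, -1) = 2
  height(29) = 1 + max(2, -1) = 3
  height(35) = 1 + max(-1, -1) = 0
  height(30) = 1 + max(3, 0) = 4
Height = 4


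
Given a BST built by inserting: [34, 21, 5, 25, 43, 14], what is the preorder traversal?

Tree insertion order: [34, 21, 5, 25, 43, 14]
Tree (level-order array): [34, 21, 43, 5, 25, None, None, None, 14]
Preorder traversal: [34, 21, 5, 14, 25, 43]


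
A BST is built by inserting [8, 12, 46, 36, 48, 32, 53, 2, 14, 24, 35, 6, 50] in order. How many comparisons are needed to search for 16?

Search path for 16: 8 -> 12 -> 46 -> 36 -> 32 -> 14 -> 24
Found: False
Comparisons: 7


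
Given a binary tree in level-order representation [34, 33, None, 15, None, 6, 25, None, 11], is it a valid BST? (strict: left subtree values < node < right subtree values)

Level-order array: [34, 33, None, 15, None, 6, 25, None, 11]
Validate using subtree bounds (lo, hi): at each node, require lo < value < hi,
then recurse left with hi=value and right with lo=value.
Preorder trace (stopping at first violation):
  at node 34 with bounds (-inf, +inf): OK
  at node 33 with bounds (-inf, 34): OK
  at node 15 with bounds (-inf, 33): OK
  at node 6 with bounds (-inf, 15): OK
  at node 11 with bounds (6, 15): OK
  at node 25 with bounds (15, 33): OK
No violation found at any node.
Result: Valid BST


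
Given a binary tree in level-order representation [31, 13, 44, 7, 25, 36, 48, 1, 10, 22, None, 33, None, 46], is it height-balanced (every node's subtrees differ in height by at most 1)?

Tree (level-order array): [31, 13, 44, 7, 25, 36, 48, 1, 10, 22, None, 33, None, 46]
Definition: a tree is height-balanced if, at every node, |h(left) - h(right)| <= 1 (empty subtree has height -1).
Bottom-up per-node check:
  node 1: h_left=-1, h_right=-1, diff=0 [OK], height=0
  node 10: h_left=-1, h_right=-1, diff=0 [OK], height=0
  node 7: h_left=0, h_right=0, diff=0 [OK], height=1
  node 22: h_left=-1, h_right=-1, diff=0 [OK], height=0
  node 25: h_left=0, h_right=-1, diff=1 [OK], height=1
  node 13: h_left=1, h_right=1, diff=0 [OK], height=2
  node 33: h_left=-1, h_right=-1, diff=0 [OK], height=0
  node 36: h_left=0, h_right=-1, diff=1 [OK], height=1
  node 46: h_left=-1, h_right=-1, diff=0 [OK], height=0
  node 48: h_left=0, h_right=-1, diff=1 [OK], height=1
  node 44: h_left=1, h_right=1, diff=0 [OK], height=2
  node 31: h_left=2, h_right=2, diff=0 [OK], height=3
All nodes satisfy the balance condition.
Result: Balanced


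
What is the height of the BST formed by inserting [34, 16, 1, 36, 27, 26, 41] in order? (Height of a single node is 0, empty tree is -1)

Insertion order: [34, 16, 1, 36, 27, 26, 41]
Tree (level-order array): [34, 16, 36, 1, 27, None, 41, None, None, 26]
Compute height bottom-up (empty subtree = -1):
  height(1) = 1 + max(-1, -1) = 0
  height(26) = 1 + max(-1, -1) = 0
  height(27) = 1 + max(0, -1) = 1
  height(16) = 1 + max(0, 1) = 2
  height(41) = 1 + max(-1, -1) = 0
  height(36) = 1 + max(-1, 0) = 1
  height(34) = 1 + max(2, 1) = 3
Height = 3


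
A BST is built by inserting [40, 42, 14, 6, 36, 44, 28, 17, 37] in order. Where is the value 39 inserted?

Starting tree (level order): [40, 14, 42, 6, 36, None, 44, None, None, 28, 37, None, None, 17]
Insertion path: 40 -> 14 -> 36 -> 37
Result: insert 39 as right child of 37
Final tree (level order): [40, 14, 42, 6, 36, None, 44, None, None, 28, 37, None, None, 17, None, None, 39]


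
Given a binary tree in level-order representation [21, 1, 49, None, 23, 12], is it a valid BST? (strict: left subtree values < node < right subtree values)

Level-order array: [21, 1, 49, None, 23, 12]
Validate using subtree bounds (lo, hi): at each node, require lo < value < hi,
then recurse left with hi=value and right with lo=value.
Preorder trace (stopping at first violation):
  at node 21 with bounds (-inf, +inf): OK
  at node 1 with bounds (-inf, 21): OK
  at node 23 with bounds (1, 21): VIOLATION
Node 23 violates its bound: not (1 < 23 < 21).
Result: Not a valid BST


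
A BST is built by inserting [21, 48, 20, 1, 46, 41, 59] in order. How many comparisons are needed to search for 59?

Search path for 59: 21 -> 48 -> 59
Found: True
Comparisons: 3


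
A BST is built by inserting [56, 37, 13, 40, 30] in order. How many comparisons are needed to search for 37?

Search path for 37: 56 -> 37
Found: True
Comparisons: 2


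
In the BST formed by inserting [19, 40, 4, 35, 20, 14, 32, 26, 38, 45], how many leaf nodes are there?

Tree built from: [19, 40, 4, 35, 20, 14, 32, 26, 38, 45]
Tree (level-order array): [19, 4, 40, None, 14, 35, 45, None, None, 20, 38, None, None, None, 32, None, None, 26]
Rule: A leaf has 0 children.
Per-node child counts:
  node 19: 2 child(ren)
  node 4: 1 child(ren)
  node 14: 0 child(ren)
  node 40: 2 child(ren)
  node 35: 2 child(ren)
  node 20: 1 child(ren)
  node 32: 1 child(ren)
  node 26: 0 child(ren)
  node 38: 0 child(ren)
  node 45: 0 child(ren)
Matching nodes: [14, 26, 38, 45]
Count of leaf nodes: 4


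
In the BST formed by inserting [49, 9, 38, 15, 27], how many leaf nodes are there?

Tree built from: [49, 9, 38, 15, 27]
Tree (level-order array): [49, 9, None, None, 38, 15, None, None, 27]
Rule: A leaf has 0 children.
Per-node child counts:
  node 49: 1 child(ren)
  node 9: 1 child(ren)
  node 38: 1 child(ren)
  node 15: 1 child(ren)
  node 27: 0 child(ren)
Matching nodes: [27]
Count of leaf nodes: 1


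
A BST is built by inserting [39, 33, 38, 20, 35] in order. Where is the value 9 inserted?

Starting tree (level order): [39, 33, None, 20, 38, None, None, 35]
Insertion path: 39 -> 33 -> 20
Result: insert 9 as left child of 20
Final tree (level order): [39, 33, None, 20, 38, 9, None, 35]


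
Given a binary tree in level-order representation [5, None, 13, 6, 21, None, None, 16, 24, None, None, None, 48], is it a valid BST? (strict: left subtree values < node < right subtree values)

Level-order array: [5, None, 13, 6, 21, None, None, 16, 24, None, None, None, 48]
Validate using subtree bounds (lo, hi): at each node, require lo < value < hi,
then recurse left with hi=value and right with lo=value.
Preorder trace (stopping at first violation):
  at node 5 with bounds (-inf, +inf): OK
  at node 13 with bounds (5, +inf): OK
  at node 6 with bounds (5, 13): OK
  at node 21 with bounds (13, +inf): OK
  at node 16 with bounds (13, 21): OK
  at node 24 with bounds (21, +inf): OK
  at node 48 with bounds (24, +inf): OK
No violation found at any node.
Result: Valid BST


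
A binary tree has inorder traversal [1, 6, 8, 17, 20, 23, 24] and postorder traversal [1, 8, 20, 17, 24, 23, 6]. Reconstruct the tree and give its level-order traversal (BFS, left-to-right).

Inorder:   [1, 6, 8, 17, 20, 23, 24]
Postorder: [1, 8, 20, 17, 24, 23, 6]
Algorithm: postorder visits root last, so walk postorder right-to-left;
each value is the root of the current inorder slice — split it at that
value, recurse on the right subtree first, then the left.
Recursive splits:
  root=6; inorder splits into left=[1], right=[8, 17, 20, 23, 24]
  root=23; inorder splits into left=[8, 17, 20], right=[24]
  root=24; inorder splits into left=[], right=[]
  root=17; inorder splits into left=[8], right=[20]
  root=20; inorder splits into left=[], right=[]
  root=8; inorder splits into left=[], right=[]
  root=1; inorder splits into left=[], right=[]
Reconstructed level-order: [6, 1, 23, 17, 24, 8, 20]


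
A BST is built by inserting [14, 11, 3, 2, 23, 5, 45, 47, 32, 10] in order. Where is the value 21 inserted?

Starting tree (level order): [14, 11, 23, 3, None, None, 45, 2, 5, 32, 47, None, None, None, 10]
Insertion path: 14 -> 23
Result: insert 21 as left child of 23
Final tree (level order): [14, 11, 23, 3, None, 21, 45, 2, 5, None, None, 32, 47, None, None, None, 10]


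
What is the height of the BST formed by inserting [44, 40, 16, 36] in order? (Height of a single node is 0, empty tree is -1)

Insertion order: [44, 40, 16, 36]
Tree (level-order array): [44, 40, None, 16, None, None, 36]
Compute height bottom-up (empty subtree = -1):
  height(36) = 1 + max(-1, -1) = 0
  height(16) = 1 + max(-1, 0) = 1
  height(40) = 1 + max(1, -1) = 2
  height(44) = 1 + max(2, -1) = 3
Height = 3


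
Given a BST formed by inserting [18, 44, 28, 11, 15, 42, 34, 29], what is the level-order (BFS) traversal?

Tree insertion order: [18, 44, 28, 11, 15, 42, 34, 29]
Tree (level-order array): [18, 11, 44, None, 15, 28, None, None, None, None, 42, 34, None, 29]
BFS from the root, enqueuing left then right child of each popped node:
  queue [18] -> pop 18, enqueue [11, 44], visited so far: [18]
  queue [11, 44] -> pop 11, enqueue [15], visited so far: [18, 11]
  queue [44, 15] -> pop 44, enqueue [28], visited so far: [18, 11, 44]
  queue [15, 28] -> pop 15, enqueue [none], visited so far: [18, 11, 44, 15]
  queue [28] -> pop 28, enqueue [42], visited so far: [18, 11, 44, 15, 28]
  queue [42] -> pop 42, enqueue [34], visited so far: [18, 11, 44, 15, 28, 42]
  queue [34] -> pop 34, enqueue [29], visited so far: [18, 11, 44, 15, 28, 42, 34]
  queue [29] -> pop 29, enqueue [none], visited so far: [18, 11, 44, 15, 28, 42, 34, 29]
Result: [18, 11, 44, 15, 28, 42, 34, 29]


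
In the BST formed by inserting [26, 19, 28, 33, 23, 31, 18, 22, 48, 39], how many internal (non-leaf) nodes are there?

Tree built from: [26, 19, 28, 33, 23, 31, 18, 22, 48, 39]
Tree (level-order array): [26, 19, 28, 18, 23, None, 33, None, None, 22, None, 31, 48, None, None, None, None, 39]
Rule: An internal node has at least one child.
Per-node child counts:
  node 26: 2 child(ren)
  node 19: 2 child(ren)
  node 18: 0 child(ren)
  node 23: 1 child(ren)
  node 22: 0 child(ren)
  node 28: 1 child(ren)
  node 33: 2 child(ren)
  node 31: 0 child(ren)
  node 48: 1 child(ren)
  node 39: 0 child(ren)
Matching nodes: [26, 19, 23, 28, 33, 48]
Count of internal (non-leaf) nodes: 6


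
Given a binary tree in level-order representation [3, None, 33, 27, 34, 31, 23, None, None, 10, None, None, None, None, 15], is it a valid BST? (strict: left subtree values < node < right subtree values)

Level-order array: [3, None, 33, 27, 34, 31, 23, None, None, 10, None, None, None, None, 15]
Validate using subtree bounds (lo, hi): at each node, require lo < value < hi,
then recurse left with hi=value and right with lo=value.
Preorder trace (stopping at first violation):
  at node 3 with bounds (-inf, +inf): OK
  at node 33 with bounds (3, +inf): OK
  at node 27 with bounds (3, 33): OK
  at node 31 with bounds (3, 27): VIOLATION
Node 31 violates its bound: not (3 < 31 < 27).
Result: Not a valid BST


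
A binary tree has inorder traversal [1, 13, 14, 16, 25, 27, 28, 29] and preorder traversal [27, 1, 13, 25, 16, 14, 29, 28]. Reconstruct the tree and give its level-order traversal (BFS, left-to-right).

Inorder:  [1, 13, 14, 16, 25, 27, 28, 29]
Preorder: [27, 1, 13, 25, 16, 14, 29, 28]
Algorithm: preorder visits root first, so consume preorder in order;
for each root, split the current inorder slice at that value into
left-subtree inorder and right-subtree inorder, then recurse.
Recursive splits:
  root=27; inorder splits into left=[1, 13, 14, 16, 25], right=[28, 29]
  root=1; inorder splits into left=[], right=[13, 14, 16, 25]
  root=13; inorder splits into left=[], right=[14, 16, 25]
  root=25; inorder splits into left=[14, 16], right=[]
  root=16; inorder splits into left=[14], right=[]
  root=14; inorder splits into left=[], right=[]
  root=29; inorder splits into left=[28], right=[]
  root=28; inorder splits into left=[], right=[]
Reconstructed level-order: [27, 1, 29, 13, 28, 25, 16, 14]


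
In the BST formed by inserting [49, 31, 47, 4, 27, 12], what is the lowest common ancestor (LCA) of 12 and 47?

Tree insertion order: [49, 31, 47, 4, 27, 12]
Tree (level-order array): [49, 31, None, 4, 47, None, 27, None, None, 12]
In a BST, the LCA of p=12, q=47 is the first node v on the
root-to-leaf path with p <= v <= q (go left if both < v, right if both > v).
Walk from root:
  at 49: both 12 and 47 < 49, go left
  at 31: 12 <= 31 <= 47, this is the LCA
LCA = 31


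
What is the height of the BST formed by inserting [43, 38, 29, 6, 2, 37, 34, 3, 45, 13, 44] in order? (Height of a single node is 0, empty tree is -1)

Insertion order: [43, 38, 29, 6, 2, 37, 34, 3, 45, 13, 44]
Tree (level-order array): [43, 38, 45, 29, None, 44, None, 6, 37, None, None, 2, 13, 34, None, None, 3]
Compute height bottom-up (empty subtree = -1):
  height(3) = 1 + max(-1, -1) = 0
  height(2) = 1 + max(-1, 0) = 1
  height(13) = 1 + max(-1, -1) = 0
  height(6) = 1 + max(1, 0) = 2
  height(34) = 1 + max(-1, -1) = 0
  height(37) = 1 + max(0, -1) = 1
  height(29) = 1 + max(2, 1) = 3
  height(38) = 1 + max(3, -1) = 4
  height(44) = 1 + max(-1, -1) = 0
  height(45) = 1 + max(0, -1) = 1
  height(43) = 1 + max(4, 1) = 5
Height = 5


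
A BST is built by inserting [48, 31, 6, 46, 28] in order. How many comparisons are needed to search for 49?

Search path for 49: 48
Found: False
Comparisons: 1


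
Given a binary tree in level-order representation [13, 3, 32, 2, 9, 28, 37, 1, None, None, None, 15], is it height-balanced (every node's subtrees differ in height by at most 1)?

Tree (level-order array): [13, 3, 32, 2, 9, 28, 37, 1, None, None, None, 15]
Definition: a tree is height-balanced if, at every node, |h(left) - h(right)| <= 1 (empty subtree has height -1).
Bottom-up per-node check:
  node 1: h_left=-1, h_right=-1, diff=0 [OK], height=0
  node 2: h_left=0, h_right=-1, diff=1 [OK], height=1
  node 9: h_left=-1, h_right=-1, diff=0 [OK], height=0
  node 3: h_left=1, h_right=0, diff=1 [OK], height=2
  node 15: h_left=-1, h_right=-1, diff=0 [OK], height=0
  node 28: h_left=0, h_right=-1, diff=1 [OK], height=1
  node 37: h_left=-1, h_right=-1, diff=0 [OK], height=0
  node 32: h_left=1, h_right=0, diff=1 [OK], height=2
  node 13: h_left=2, h_right=2, diff=0 [OK], height=3
All nodes satisfy the balance condition.
Result: Balanced


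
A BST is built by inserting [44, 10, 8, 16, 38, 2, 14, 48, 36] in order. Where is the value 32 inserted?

Starting tree (level order): [44, 10, 48, 8, 16, None, None, 2, None, 14, 38, None, None, None, None, 36]
Insertion path: 44 -> 10 -> 16 -> 38 -> 36
Result: insert 32 as left child of 36
Final tree (level order): [44, 10, 48, 8, 16, None, None, 2, None, 14, 38, None, None, None, None, 36, None, 32]


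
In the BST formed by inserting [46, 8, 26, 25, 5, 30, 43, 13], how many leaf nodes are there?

Tree built from: [46, 8, 26, 25, 5, 30, 43, 13]
Tree (level-order array): [46, 8, None, 5, 26, None, None, 25, 30, 13, None, None, 43]
Rule: A leaf has 0 children.
Per-node child counts:
  node 46: 1 child(ren)
  node 8: 2 child(ren)
  node 5: 0 child(ren)
  node 26: 2 child(ren)
  node 25: 1 child(ren)
  node 13: 0 child(ren)
  node 30: 1 child(ren)
  node 43: 0 child(ren)
Matching nodes: [5, 13, 43]
Count of leaf nodes: 3


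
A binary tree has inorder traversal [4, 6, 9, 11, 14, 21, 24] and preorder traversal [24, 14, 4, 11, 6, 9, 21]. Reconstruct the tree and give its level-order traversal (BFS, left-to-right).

Inorder:  [4, 6, 9, 11, 14, 21, 24]
Preorder: [24, 14, 4, 11, 6, 9, 21]
Algorithm: preorder visits root first, so consume preorder in order;
for each root, split the current inorder slice at that value into
left-subtree inorder and right-subtree inorder, then recurse.
Recursive splits:
  root=24; inorder splits into left=[4, 6, 9, 11, 14, 21], right=[]
  root=14; inorder splits into left=[4, 6, 9, 11], right=[21]
  root=4; inorder splits into left=[], right=[6, 9, 11]
  root=11; inorder splits into left=[6, 9], right=[]
  root=6; inorder splits into left=[], right=[9]
  root=9; inorder splits into left=[], right=[]
  root=21; inorder splits into left=[], right=[]
Reconstructed level-order: [24, 14, 4, 21, 11, 6, 9]
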